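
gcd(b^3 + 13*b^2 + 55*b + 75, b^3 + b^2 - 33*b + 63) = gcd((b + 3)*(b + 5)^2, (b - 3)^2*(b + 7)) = 1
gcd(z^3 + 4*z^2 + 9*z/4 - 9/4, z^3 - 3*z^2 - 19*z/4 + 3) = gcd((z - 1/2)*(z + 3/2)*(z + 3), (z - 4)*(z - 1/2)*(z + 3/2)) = z^2 + z - 3/4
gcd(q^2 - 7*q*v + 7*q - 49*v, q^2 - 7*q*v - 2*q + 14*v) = q - 7*v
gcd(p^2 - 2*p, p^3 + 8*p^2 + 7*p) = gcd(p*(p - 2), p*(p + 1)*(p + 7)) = p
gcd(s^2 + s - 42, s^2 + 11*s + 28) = s + 7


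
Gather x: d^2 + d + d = d^2 + 2*d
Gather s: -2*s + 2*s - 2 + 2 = 0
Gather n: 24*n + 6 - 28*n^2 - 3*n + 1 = -28*n^2 + 21*n + 7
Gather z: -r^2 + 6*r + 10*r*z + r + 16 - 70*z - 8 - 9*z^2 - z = -r^2 + 7*r - 9*z^2 + z*(10*r - 71) + 8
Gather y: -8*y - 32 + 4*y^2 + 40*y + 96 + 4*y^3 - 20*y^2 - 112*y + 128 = 4*y^3 - 16*y^2 - 80*y + 192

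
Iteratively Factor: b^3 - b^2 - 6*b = (b)*(b^2 - b - 6) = b*(b + 2)*(b - 3)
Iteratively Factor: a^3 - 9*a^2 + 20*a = (a)*(a^2 - 9*a + 20) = a*(a - 4)*(a - 5)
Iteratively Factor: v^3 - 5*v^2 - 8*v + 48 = (v + 3)*(v^2 - 8*v + 16) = (v - 4)*(v + 3)*(v - 4)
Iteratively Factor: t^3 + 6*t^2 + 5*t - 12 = (t + 3)*(t^2 + 3*t - 4) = (t + 3)*(t + 4)*(t - 1)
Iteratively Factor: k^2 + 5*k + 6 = (k + 3)*(k + 2)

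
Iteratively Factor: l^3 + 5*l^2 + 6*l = (l + 3)*(l^2 + 2*l) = (l + 2)*(l + 3)*(l)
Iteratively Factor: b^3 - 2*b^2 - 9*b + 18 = (b + 3)*(b^2 - 5*b + 6) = (b - 2)*(b + 3)*(b - 3)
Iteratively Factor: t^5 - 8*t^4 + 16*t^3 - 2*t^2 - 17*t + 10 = (t + 1)*(t^4 - 9*t^3 + 25*t^2 - 27*t + 10) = (t - 1)*(t + 1)*(t^3 - 8*t^2 + 17*t - 10) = (t - 5)*(t - 1)*(t + 1)*(t^2 - 3*t + 2) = (t - 5)*(t - 1)^2*(t + 1)*(t - 2)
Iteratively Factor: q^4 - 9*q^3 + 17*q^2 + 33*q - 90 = (q - 5)*(q^3 - 4*q^2 - 3*q + 18) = (q - 5)*(q - 3)*(q^2 - q - 6) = (q - 5)*(q - 3)^2*(q + 2)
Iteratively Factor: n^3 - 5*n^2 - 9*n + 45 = (n - 3)*(n^2 - 2*n - 15) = (n - 5)*(n - 3)*(n + 3)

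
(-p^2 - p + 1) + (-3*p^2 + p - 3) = -4*p^2 - 2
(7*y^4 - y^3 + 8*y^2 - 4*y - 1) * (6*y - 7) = 42*y^5 - 55*y^4 + 55*y^3 - 80*y^2 + 22*y + 7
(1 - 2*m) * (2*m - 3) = -4*m^2 + 8*m - 3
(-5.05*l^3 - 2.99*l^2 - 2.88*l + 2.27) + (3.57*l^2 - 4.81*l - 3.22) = -5.05*l^3 + 0.58*l^2 - 7.69*l - 0.95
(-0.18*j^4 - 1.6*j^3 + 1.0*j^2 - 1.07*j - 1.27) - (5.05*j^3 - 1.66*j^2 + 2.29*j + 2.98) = -0.18*j^4 - 6.65*j^3 + 2.66*j^2 - 3.36*j - 4.25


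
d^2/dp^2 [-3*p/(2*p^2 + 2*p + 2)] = 3*(-p*(2*p + 1)^2 + (3*p + 1)*(p^2 + p + 1))/(p^2 + p + 1)^3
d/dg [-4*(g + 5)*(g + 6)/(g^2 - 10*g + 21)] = 12*(7*g^2 + 6*g - 177)/(g^4 - 20*g^3 + 142*g^2 - 420*g + 441)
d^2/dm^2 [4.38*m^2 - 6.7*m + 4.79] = 8.76000000000000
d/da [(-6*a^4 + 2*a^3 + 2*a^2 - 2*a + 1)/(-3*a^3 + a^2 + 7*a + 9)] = (18*a^6 - 12*a^5 - 118*a^4 - 200*a^3 + 79*a^2 + 34*a - 25)/(9*a^6 - 6*a^5 - 41*a^4 - 40*a^3 + 67*a^2 + 126*a + 81)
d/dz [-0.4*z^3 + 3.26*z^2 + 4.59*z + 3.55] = -1.2*z^2 + 6.52*z + 4.59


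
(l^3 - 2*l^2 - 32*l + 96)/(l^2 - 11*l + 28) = (l^2 + 2*l - 24)/(l - 7)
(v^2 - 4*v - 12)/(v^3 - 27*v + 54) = (v^2 - 4*v - 12)/(v^3 - 27*v + 54)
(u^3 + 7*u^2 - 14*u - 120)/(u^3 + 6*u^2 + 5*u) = (u^2 + 2*u - 24)/(u*(u + 1))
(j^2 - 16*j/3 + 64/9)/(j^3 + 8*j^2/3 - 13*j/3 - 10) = (9*j^2 - 48*j + 64)/(3*(3*j^3 + 8*j^2 - 13*j - 30))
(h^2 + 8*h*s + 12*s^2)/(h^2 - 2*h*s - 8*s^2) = (-h - 6*s)/(-h + 4*s)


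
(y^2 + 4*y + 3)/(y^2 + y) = (y + 3)/y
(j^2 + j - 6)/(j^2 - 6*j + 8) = (j + 3)/(j - 4)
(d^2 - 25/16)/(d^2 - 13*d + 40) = (d^2 - 25/16)/(d^2 - 13*d + 40)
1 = 1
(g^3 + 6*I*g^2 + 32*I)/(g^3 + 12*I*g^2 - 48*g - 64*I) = (g - 2*I)/(g + 4*I)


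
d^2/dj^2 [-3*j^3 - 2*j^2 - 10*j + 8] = -18*j - 4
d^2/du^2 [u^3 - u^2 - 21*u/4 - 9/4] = 6*u - 2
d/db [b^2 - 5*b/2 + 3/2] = 2*b - 5/2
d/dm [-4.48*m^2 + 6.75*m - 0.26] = 6.75 - 8.96*m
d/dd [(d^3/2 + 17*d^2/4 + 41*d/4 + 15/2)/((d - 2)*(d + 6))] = (2*d^4 + 16*d^3 - 45*d^2 - 468*d - 612)/(4*(d^4 + 8*d^3 - 8*d^2 - 96*d + 144))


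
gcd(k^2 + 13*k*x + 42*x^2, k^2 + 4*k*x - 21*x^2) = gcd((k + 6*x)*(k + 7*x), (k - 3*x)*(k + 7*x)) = k + 7*x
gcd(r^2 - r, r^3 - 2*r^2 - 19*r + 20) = r - 1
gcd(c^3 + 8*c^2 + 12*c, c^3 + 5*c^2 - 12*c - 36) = c^2 + 8*c + 12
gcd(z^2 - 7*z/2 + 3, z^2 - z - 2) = z - 2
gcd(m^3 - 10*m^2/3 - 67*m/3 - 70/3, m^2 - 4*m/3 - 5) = m + 5/3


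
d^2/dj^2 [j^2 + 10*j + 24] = 2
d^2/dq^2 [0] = 0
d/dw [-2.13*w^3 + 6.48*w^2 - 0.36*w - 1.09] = -6.39*w^2 + 12.96*w - 0.36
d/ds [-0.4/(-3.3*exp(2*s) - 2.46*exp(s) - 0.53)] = (-2.64*exp(s) - 0.984)*exp(s)/(3.3*exp(2*s) + 2.46*exp(s) + 0.53)^2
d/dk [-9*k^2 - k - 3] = -18*k - 1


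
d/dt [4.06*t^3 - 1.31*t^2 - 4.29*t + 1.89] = 12.18*t^2 - 2.62*t - 4.29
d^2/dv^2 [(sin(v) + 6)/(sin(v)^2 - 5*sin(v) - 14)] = (sin(v)^5 + 29*sin(v)^4 - 8*sin(v)^3 + 380*sin(v)^2 - 128*sin(v) - 328)/(-sin(v)^2 + 5*sin(v) + 14)^3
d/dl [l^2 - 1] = 2*l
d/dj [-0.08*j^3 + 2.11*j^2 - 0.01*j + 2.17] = -0.24*j^2 + 4.22*j - 0.01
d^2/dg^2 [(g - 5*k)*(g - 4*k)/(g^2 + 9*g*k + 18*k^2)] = 12*k*(-3*g^3 + g^2*k + 171*g*k^2 + 507*k^3)/(g^6 + 27*g^5*k + 297*g^4*k^2 + 1701*g^3*k^3 + 5346*g^2*k^4 + 8748*g*k^5 + 5832*k^6)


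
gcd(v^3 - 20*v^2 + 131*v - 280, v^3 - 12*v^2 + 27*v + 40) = v^2 - 13*v + 40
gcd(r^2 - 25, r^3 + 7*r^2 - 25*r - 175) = r^2 - 25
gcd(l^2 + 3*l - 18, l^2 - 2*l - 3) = l - 3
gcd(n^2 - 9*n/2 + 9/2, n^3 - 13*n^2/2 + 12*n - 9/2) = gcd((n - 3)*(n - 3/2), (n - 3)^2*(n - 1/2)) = n - 3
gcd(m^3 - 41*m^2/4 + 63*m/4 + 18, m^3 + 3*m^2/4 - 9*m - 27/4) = m^2 - 9*m/4 - 9/4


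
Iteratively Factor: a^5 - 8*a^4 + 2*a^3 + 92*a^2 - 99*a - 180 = (a - 3)*(a^4 - 5*a^3 - 13*a^2 + 53*a + 60) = (a - 3)*(a + 1)*(a^3 - 6*a^2 - 7*a + 60) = (a - 3)*(a + 1)*(a + 3)*(a^2 - 9*a + 20) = (a - 4)*(a - 3)*(a + 1)*(a + 3)*(a - 5)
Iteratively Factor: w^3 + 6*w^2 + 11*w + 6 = (w + 2)*(w^2 + 4*w + 3) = (w + 1)*(w + 2)*(w + 3)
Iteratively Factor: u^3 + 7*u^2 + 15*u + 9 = (u + 1)*(u^2 + 6*u + 9) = (u + 1)*(u + 3)*(u + 3)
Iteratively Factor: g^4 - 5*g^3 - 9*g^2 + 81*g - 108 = (g - 3)*(g^3 - 2*g^2 - 15*g + 36) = (g - 3)*(g + 4)*(g^2 - 6*g + 9) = (g - 3)^2*(g + 4)*(g - 3)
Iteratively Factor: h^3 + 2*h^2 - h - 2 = (h - 1)*(h^2 + 3*h + 2) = (h - 1)*(h + 2)*(h + 1)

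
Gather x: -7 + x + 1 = x - 6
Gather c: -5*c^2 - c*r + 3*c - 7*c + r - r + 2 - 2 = -5*c^2 + c*(-r - 4)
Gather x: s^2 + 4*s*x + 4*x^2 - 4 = s^2 + 4*s*x + 4*x^2 - 4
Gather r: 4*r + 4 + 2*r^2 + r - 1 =2*r^2 + 5*r + 3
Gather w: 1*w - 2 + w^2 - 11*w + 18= w^2 - 10*w + 16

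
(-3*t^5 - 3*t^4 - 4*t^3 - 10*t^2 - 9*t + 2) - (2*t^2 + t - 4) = -3*t^5 - 3*t^4 - 4*t^3 - 12*t^2 - 10*t + 6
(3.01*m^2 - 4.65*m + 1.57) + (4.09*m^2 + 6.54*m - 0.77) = 7.1*m^2 + 1.89*m + 0.8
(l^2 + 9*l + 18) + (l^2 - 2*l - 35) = 2*l^2 + 7*l - 17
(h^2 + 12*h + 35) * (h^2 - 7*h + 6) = h^4 + 5*h^3 - 43*h^2 - 173*h + 210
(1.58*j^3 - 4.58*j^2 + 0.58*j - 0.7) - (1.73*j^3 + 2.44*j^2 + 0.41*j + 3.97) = -0.15*j^3 - 7.02*j^2 + 0.17*j - 4.67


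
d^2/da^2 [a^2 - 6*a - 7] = 2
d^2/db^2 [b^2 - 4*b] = 2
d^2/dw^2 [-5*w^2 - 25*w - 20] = -10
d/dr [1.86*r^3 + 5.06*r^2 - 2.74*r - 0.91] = 5.58*r^2 + 10.12*r - 2.74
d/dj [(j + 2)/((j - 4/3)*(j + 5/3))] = 9*(-9*j^2 - 36*j - 26)/(81*j^4 + 54*j^3 - 351*j^2 - 120*j + 400)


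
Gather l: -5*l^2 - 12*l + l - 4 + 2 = -5*l^2 - 11*l - 2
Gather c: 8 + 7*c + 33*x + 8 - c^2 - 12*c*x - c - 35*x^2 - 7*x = -c^2 + c*(6 - 12*x) - 35*x^2 + 26*x + 16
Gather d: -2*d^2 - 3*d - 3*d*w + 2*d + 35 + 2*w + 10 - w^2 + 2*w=-2*d^2 + d*(-3*w - 1) - w^2 + 4*w + 45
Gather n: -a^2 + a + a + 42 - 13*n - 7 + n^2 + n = -a^2 + 2*a + n^2 - 12*n + 35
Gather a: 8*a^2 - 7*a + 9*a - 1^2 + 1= 8*a^2 + 2*a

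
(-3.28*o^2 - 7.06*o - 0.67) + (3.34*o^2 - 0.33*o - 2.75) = 0.0600000000000001*o^2 - 7.39*o - 3.42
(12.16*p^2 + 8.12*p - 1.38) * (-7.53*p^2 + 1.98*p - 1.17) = -91.5648*p^4 - 37.0668*p^3 + 12.2418*p^2 - 12.2328*p + 1.6146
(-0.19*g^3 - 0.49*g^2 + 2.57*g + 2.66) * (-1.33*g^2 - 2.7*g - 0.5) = 0.2527*g^5 + 1.1647*g^4 - 2.0001*g^3 - 10.2318*g^2 - 8.467*g - 1.33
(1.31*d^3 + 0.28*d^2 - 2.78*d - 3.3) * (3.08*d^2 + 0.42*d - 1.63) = 4.0348*d^5 + 1.4126*d^4 - 10.5801*d^3 - 11.788*d^2 + 3.1454*d + 5.379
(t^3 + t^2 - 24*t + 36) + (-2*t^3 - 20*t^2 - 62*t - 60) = -t^3 - 19*t^2 - 86*t - 24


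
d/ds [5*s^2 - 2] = 10*s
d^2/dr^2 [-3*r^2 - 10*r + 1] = -6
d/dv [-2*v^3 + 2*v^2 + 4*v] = -6*v^2 + 4*v + 4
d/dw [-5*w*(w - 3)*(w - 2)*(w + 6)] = -20*w^3 - 15*w^2 + 240*w - 180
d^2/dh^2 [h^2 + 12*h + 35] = 2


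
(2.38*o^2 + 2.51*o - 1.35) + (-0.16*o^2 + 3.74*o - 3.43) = 2.22*o^2 + 6.25*o - 4.78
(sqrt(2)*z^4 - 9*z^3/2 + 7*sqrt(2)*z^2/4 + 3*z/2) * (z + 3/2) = sqrt(2)*z^5 - 9*z^4/2 + 3*sqrt(2)*z^4/2 - 27*z^3/4 + 7*sqrt(2)*z^3/4 + 3*z^2/2 + 21*sqrt(2)*z^2/8 + 9*z/4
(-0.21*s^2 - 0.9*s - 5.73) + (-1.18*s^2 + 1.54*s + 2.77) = -1.39*s^2 + 0.64*s - 2.96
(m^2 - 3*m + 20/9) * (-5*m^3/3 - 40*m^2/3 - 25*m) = -5*m^5/3 - 25*m^4/3 + 305*m^3/27 + 1225*m^2/27 - 500*m/9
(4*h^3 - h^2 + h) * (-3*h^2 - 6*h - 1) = -12*h^5 - 21*h^4 - h^3 - 5*h^2 - h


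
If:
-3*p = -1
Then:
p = 1/3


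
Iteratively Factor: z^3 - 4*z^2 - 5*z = (z - 5)*(z^2 + z) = (z - 5)*(z + 1)*(z)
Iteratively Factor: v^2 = (v)*(v)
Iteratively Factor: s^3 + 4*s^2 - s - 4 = (s + 1)*(s^2 + 3*s - 4) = (s - 1)*(s + 1)*(s + 4)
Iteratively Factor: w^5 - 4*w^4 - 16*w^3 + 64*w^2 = (w)*(w^4 - 4*w^3 - 16*w^2 + 64*w) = w*(w + 4)*(w^3 - 8*w^2 + 16*w) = w*(w - 4)*(w + 4)*(w^2 - 4*w) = w*(w - 4)^2*(w + 4)*(w)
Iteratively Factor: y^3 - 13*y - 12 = (y + 1)*(y^2 - y - 12) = (y - 4)*(y + 1)*(y + 3)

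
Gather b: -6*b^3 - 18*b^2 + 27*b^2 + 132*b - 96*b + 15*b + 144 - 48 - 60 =-6*b^3 + 9*b^2 + 51*b + 36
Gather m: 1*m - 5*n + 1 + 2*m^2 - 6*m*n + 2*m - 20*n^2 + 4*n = 2*m^2 + m*(3 - 6*n) - 20*n^2 - n + 1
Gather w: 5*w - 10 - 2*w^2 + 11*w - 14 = -2*w^2 + 16*w - 24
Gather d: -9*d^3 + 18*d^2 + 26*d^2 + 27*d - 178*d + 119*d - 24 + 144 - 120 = -9*d^3 + 44*d^2 - 32*d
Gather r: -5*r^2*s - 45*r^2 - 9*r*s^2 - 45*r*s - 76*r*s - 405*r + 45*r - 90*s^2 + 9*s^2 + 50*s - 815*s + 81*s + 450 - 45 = r^2*(-5*s - 45) + r*(-9*s^2 - 121*s - 360) - 81*s^2 - 684*s + 405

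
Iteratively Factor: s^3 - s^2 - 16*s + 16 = (s - 4)*(s^2 + 3*s - 4) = (s - 4)*(s + 4)*(s - 1)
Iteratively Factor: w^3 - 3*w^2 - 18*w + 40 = (w - 2)*(w^2 - w - 20) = (w - 2)*(w + 4)*(w - 5)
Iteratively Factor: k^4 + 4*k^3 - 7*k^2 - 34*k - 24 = (k + 1)*(k^3 + 3*k^2 - 10*k - 24) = (k + 1)*(k + 2)*(k^2 + k - 12) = (k - 3)*(k + 1)*(k + 2)*(k + 4)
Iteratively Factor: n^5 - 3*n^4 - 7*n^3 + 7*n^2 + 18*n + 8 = (n - 2)*(n^4 - n^3 - 9*n^2 - 11*n - 4) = (n - 2)*(n + 1)*(n^3 - 2*n^2 - 7*n - 4) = (n - 2)*(n + 1)^2*(n^2 - 3*n - 4) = (n - 4)*(n - 2)*(n + 1)^2*(n + 1)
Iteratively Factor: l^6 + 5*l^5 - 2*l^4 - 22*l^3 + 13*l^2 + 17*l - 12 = (l + 3)*(l^5 + 2*l^4 - 8*l^3 + 2*l^2 + 7*l - 4) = (l - 1)*(l + 3)*(l^4 + 3*l^3 - 5*l^2 - 3*l + 4) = (l - 1)*(l + 1)*(l + 3)*(l^3 + 2*l^2 - 7*l + 4) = (l - 1)*(l + 1)*(l + 3)*(l + 4)*(l^2 - 2*l + 1) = (l - 1)^2*(l + 1)*(l + 3)*(l + 4)*(l - 1)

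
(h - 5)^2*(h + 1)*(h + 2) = h^4 - 7*h^3 - 3*h^2 + 55*h + 50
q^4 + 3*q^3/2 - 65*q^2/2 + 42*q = q*(q - 4)*(q - 3/2)*(q + 7)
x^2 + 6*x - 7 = (x - 1)*(x + 7)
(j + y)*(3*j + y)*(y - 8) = 3*j^2*y - 24*j^2 + 4*j*y^2 - 32*j*y + y^3 - 8*y^2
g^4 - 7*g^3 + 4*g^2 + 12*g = g*(g - 6)*(g - 2)*(g + 1)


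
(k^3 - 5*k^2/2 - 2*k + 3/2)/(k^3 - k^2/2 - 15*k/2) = (2*k^2 + k - 1)/(k*(2*k + 5))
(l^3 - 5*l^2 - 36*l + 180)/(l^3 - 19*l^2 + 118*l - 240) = (l + 6)/(l - 8)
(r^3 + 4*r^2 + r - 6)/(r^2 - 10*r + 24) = (r^3 + 4*r^2 + r - 6)/(r^2 - 10*r + 24)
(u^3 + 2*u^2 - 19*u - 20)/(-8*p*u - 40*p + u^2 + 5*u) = (-u^2 + 3*u + 4)/(8*p - u)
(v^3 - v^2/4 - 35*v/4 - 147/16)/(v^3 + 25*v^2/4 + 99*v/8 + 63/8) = (v - 7/2)/(v + 3)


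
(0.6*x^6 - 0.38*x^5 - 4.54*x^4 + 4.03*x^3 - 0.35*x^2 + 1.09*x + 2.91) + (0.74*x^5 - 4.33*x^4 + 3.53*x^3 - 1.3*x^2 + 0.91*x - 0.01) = 0.6*x^6 + 0.36*x^5 - 8.87*x^4 + 7.56*x^3 - 1.65*x^2 + 2.0*x + 2.9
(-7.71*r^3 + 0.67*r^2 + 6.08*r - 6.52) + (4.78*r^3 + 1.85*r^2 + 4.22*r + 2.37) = -2.93*r^3 + 2.52*r^2 + 10.3*r - 4.15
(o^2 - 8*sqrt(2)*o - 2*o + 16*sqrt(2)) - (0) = o^2 - 8*sqrt(2)*o - 2*o + 16*sqrt(2)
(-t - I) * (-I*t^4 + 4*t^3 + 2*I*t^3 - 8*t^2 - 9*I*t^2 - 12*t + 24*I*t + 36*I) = I*t^5 - 5*t^4 - 2*I*t^4 + 10*t^3 + 5*I*t^3 + 3*t^2 - 16*I*t^2 + 24*t - 24*I*t + 36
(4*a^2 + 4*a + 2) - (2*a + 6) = 4*a^2 + 2*a - 4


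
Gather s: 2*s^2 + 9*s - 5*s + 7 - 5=2*s^2 + 4*s + 2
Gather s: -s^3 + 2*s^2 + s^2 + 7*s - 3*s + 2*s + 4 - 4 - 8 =-s^3 + 3*s^2 + 6*s - 8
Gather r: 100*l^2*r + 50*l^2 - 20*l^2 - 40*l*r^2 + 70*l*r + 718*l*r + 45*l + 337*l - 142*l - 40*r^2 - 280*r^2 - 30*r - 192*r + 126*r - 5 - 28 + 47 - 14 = 30*l^2 + 240*l + r^2*(-40*l - 320) + r*(100*l^2 + 788*l - 96)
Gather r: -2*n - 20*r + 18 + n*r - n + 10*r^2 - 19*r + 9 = -3*n + 10*r^2 + r*(n - 39) + 27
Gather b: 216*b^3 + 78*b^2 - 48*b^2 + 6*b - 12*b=216*b^3 + 30*b^2 - 6*b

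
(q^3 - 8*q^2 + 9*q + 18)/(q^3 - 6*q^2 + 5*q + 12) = (q - 6)/(q - 4)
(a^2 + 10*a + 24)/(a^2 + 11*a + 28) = (a + 6)/(a + 7)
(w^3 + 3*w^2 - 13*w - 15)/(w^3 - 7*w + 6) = (w^3 + 3*w^2 - 13*w - 15)/(w^3 - 7*w + 6)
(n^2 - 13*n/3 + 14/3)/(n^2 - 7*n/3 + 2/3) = (3*n - 7)/(3*n - 1)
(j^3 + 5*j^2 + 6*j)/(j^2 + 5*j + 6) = j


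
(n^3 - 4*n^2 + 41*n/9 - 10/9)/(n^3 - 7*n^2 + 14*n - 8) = (n^2 - 2*n + 5/9)/(n^2 - 5*n + 4)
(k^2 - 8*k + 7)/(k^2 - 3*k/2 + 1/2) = 2*(k - 7)/(2*k - 1)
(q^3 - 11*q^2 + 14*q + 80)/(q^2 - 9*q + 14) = (q^3 - 11*q^2 + 14*q + 80)/(q^2 - 9*q + 14)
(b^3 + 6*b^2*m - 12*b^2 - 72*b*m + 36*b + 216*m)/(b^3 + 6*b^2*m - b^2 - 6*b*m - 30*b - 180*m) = (b - 6)/(b + 5)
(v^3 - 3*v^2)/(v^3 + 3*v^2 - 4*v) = v*(v - 3)/(v^2 + 3*v - 4)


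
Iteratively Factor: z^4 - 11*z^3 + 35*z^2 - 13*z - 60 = (z - 4)*(z^3 - 7*z^2 + 7*z + 15) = (z - 4)*(z + 1)*(z^2 - 8*z + 15) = (z - 4)*(z - 3)*(z + 1)*(z - 5)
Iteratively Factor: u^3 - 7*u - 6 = (u + 1)*(u^2 - u - 6) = (u + 1)*(u + 2)*(u - 3)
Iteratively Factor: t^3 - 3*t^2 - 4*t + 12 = (t + 2)*(t^2 - 5*t + 6) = (t - 3)*(t + 2)*(t - 2)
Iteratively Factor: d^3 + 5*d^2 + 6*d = (d)*(d^2 + 5*d + 6) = d*(d + 2)*(d + 3)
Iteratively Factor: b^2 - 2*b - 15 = (b - 5)*(b + 3)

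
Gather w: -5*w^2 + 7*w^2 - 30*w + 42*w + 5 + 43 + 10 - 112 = 2*w^2 + 12*w - 54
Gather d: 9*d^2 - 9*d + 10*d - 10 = 9*d^2 + d - 10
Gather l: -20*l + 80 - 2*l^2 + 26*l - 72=-2*l^2 + 6*l + 8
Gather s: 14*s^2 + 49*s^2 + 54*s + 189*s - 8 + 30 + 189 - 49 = 63*s^2 + 243*s + 162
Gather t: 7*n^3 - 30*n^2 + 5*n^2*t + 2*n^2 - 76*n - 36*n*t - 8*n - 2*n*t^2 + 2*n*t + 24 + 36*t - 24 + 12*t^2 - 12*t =7*n^3 - 28*n^2 - 84*n + t^2*(12 - 2*n) + t*(5*n^2 - 34*n + 24)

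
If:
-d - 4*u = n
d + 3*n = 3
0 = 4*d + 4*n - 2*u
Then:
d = -3/2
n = 3/2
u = 0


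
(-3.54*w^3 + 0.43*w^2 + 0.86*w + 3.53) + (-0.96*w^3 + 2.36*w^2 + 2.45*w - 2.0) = -4.5*w^3 + 2.79*w^2 + 3.31*w + 1.53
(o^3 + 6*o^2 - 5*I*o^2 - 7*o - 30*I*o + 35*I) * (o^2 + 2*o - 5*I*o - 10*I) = o^5 + 8*o^4 - 10*I*o^4 - 20*o^3 - 80*I*o^3 - 214*o^2 - 50*I*o^2 - 125*o + 140*I*o + 350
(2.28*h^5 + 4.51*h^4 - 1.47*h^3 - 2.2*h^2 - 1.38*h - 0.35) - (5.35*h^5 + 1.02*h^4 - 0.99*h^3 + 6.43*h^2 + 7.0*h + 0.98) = -3.07*h^5 + 3.49*h^4 - 0.48*h^3 - 8.63*h^2 - 8.38*h - 1.33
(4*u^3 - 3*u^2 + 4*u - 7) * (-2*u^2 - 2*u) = -8*u^5 - 2*u^4 - 2*u^3 + 6*u^2 + 14*u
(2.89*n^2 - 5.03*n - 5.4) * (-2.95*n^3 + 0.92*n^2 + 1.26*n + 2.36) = -8.5255*n^5 + 17.4973*n^4 + 14.9438*n^3 - 4.4854*n^2 - 18.6748*n - 12.744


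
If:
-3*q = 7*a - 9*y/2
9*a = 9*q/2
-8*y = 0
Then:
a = 0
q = 0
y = 0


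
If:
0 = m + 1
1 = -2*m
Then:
No Solution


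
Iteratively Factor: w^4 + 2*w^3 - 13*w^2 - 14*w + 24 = (w + 2)*(w^3 - 13*w + 12) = (w - 3)*(w + 2)*(w^2 + 3*w - 4) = (w - 3)*(w - 1)*(w + 2)*(w + 4)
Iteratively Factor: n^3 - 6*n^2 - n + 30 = (n - 5)*(n^2 - n - 6) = (n - 5)*(n - 3)*(n + 2)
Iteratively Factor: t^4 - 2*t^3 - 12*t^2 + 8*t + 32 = (t + 2)*(t^3 - 4*t^2 - 4*t + 16) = (t - 2)*(t + 2)*(t^2 - 2*t - 8) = (t - 4)*(t - 2)*(t + 2)*(t + 2)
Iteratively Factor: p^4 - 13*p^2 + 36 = (p - 3)*(p^3 + 3*p^2 - 4*p - 12) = (p - 3)*(p - 2)*(p^2 + 5*p + 6) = (p - 3)*(p - 2)*(p + 3)*(p + 2)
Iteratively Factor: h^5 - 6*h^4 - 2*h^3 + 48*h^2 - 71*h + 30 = (h - 5)*(h^4 - h^3 - 7*h^2 + 13*h - 6) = (h - 5)*(h - 2)*(h^3 + h^2 - 5*h + 3) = (h - 5)*(h - 2)*(h + 3)*(h^2 - 2*h + 1) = (h - 5)*(h - 2)*(h - 1)*(h + 3)*(h - 1)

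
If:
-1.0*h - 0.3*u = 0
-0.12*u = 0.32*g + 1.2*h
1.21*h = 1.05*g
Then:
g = 0.00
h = 0.00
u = 0.00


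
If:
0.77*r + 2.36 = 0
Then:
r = -3.06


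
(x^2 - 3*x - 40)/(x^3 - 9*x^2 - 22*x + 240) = 1/(x - 6)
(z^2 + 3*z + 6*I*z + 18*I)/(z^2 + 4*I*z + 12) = (z + 3)/(z - 2*I)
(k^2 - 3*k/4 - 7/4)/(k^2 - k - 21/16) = 4*(k + 1)/(4*k + 3)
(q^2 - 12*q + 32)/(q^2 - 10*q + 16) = (q - 4)/(q - 2)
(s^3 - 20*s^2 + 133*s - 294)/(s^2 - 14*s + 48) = (s^2 - 14*s + 49)/(s - 8)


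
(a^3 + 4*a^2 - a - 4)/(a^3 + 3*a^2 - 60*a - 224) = (a^2 - 1)/(a^2 - a - 56)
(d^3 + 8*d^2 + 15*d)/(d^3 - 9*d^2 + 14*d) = (d^2 + 8*d + 15)/(d^2 - 9*d + 14)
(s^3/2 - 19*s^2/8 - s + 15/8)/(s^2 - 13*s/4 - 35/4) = (4*s^2 + s - 3)/(2*(4*s + 7))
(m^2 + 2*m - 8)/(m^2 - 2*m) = (m + 4)/m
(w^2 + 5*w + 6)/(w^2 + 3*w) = (w + 2)/w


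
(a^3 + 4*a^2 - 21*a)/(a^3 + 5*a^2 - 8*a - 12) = a*(a^2 + 4*a - 21)/(a^3 + 5*a^2 - 8*a - 12)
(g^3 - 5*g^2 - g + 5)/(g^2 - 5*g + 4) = (g^2 - 4*g - 5)/(g - 4)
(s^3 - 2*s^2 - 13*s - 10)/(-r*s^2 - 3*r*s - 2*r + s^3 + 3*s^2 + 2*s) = (5 - s)/(r - s)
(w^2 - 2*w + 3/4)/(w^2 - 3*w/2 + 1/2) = (w - 3/2)/(w - 1)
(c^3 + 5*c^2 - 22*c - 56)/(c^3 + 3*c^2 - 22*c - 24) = (c^2 + 9*c + 14)/(c^2 + 7*c + 6)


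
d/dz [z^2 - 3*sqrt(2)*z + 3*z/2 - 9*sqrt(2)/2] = 2*z - 3*sqrt(2) + 3/2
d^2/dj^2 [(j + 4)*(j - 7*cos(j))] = (7*j + 28)*cos(j) + 14*sin(j) + 2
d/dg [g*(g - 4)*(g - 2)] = 3*g^2 - 12*g + 8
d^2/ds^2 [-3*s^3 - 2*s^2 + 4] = -18*s - 4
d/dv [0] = 0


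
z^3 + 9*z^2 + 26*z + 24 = (z + 2)*(z + 3)*(z + 4)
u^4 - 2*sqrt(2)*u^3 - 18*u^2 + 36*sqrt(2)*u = u*(u - 3*sqrt(2))*(u - 2*sqrt(2))*(u + 3*sqrt(2))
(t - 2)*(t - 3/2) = t^2 - 7*t/2 + 3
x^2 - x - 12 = (x - 4)*(x + 3)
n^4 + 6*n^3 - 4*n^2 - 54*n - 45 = (n - 3)*(n + 1)*(n + 3)*(n + 5)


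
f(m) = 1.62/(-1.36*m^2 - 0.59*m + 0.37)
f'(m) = 1.62*(2.72*m + 0.59)/(-1.36*m^2 - 0.59*m + 0.37)^2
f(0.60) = -3.42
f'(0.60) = 16.05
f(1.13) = -0.80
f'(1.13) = 1.44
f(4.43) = -0.06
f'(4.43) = 0.02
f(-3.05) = -0.15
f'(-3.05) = -0.11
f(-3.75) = -0.10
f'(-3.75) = -0.06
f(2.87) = -0.13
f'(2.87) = 0.09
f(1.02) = -0.98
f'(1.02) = 2.01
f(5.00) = -0.04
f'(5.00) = 0.02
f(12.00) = -0.01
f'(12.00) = 0.00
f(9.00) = -0.01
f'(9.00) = 0.00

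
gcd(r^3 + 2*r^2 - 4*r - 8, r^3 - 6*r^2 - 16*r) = r + 2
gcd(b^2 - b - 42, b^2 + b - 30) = b + 6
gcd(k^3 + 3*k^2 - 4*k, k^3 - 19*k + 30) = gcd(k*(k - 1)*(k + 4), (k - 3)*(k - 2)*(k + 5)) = 1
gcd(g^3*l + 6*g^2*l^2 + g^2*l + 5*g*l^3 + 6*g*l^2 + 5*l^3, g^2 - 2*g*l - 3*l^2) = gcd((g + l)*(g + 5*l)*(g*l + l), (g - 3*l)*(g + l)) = g + l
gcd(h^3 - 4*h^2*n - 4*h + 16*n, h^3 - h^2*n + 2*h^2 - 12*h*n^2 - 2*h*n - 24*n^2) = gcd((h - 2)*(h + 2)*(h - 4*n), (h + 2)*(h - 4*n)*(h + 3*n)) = h^2 - 4*h*n + 2*h - 8*n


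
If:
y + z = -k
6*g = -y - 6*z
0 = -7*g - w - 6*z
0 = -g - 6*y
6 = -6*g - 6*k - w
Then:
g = -18/35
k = -41/70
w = 3/5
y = 3/35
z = 1/2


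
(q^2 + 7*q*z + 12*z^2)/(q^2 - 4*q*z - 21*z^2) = (-q - 4*z)/(-q + 7*z)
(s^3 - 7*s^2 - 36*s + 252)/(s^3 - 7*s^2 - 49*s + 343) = (s^2 - 36)/(s^2 - 49)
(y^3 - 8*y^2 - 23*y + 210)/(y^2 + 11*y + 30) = (y^2 - 13*y + 42)/(y + 6)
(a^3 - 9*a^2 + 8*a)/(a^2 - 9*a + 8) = a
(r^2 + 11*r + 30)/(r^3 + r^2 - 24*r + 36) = (r + 5)/(r^2 - 5*r + 6)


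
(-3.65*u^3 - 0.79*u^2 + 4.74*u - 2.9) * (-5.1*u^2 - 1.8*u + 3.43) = 18.615*u^5 + 10.599*u^4 - 35.2715*u^3 + 3.5483*u^2 + 21.4782*u - 9.947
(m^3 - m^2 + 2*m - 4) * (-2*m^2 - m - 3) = -2*m^5 + m^4 - 6*m^3 + 9*m^2 - 2*m + 12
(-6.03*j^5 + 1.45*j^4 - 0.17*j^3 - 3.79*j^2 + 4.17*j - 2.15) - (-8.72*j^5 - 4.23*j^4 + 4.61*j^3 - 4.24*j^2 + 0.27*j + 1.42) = 2.69*j^5 + 5.68*j^4 - 4.78*j^3 + 0.45*j^2 + 3.9*j - 3.57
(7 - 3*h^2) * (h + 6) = -3*h^3 - 18*h^2 + 7*h + 42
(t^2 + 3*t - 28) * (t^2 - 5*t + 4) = t^4 - 2*t^3 - 39*t^2 + 152*t - 112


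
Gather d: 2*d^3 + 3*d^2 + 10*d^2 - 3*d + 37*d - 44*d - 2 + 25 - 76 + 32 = 2*d^3 + 13*d^2 - 10*d - 21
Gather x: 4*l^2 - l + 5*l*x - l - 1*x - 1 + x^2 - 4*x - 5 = 4*l^2 - 2*l + x^2 + x*(5*l - 5) - 6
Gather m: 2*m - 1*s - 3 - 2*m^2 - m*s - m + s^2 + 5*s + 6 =-2*m^2 + m*(1 - s) + s^2 + 4*s + 3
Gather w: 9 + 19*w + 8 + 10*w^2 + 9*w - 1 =10*w^2 + 28*w + 16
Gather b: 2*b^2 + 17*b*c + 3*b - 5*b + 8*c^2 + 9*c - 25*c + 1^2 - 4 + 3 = 2*b^2 + b*(17*c - 2) + 8*c^2 - 16*c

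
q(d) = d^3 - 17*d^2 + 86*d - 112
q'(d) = 3*d^2 - 34*d + 86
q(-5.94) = -1432.25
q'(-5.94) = 393.81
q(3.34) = 22.85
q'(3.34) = 5.91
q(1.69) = -10.39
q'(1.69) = 37.11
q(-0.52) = -161.46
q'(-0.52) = 104.49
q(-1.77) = -323.02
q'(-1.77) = 155.58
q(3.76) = 24.18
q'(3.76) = 0.57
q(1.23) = -30.08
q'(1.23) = 48.72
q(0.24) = -92.33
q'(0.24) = 78.01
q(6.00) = 8.00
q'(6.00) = -10.00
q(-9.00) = -2992.00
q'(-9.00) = 635.00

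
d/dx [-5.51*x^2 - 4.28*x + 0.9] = -11.02*x - 4.28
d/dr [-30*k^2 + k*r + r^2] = k + 2*r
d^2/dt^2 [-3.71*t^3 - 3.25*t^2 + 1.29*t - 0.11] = -22.26*t - 6.5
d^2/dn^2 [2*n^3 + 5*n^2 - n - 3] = 12*n + 10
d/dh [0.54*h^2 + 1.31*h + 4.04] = 1.08*h + 1.31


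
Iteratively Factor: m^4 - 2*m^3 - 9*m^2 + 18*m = (m - 3)*(m^3 + m^2 - 6*m) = (m - 3)*(m - 2)*(m^2 + 3*m) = (m - 3)*(m - 2)*(m + 3)*(m)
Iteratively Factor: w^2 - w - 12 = (w - 4)*(w + 3)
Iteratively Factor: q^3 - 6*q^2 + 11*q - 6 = (q - 3)*(q^2 - 3*q + 2) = (q - 3)*(q - 1)*(q - 2)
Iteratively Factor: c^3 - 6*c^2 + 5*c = (c)*(c^2 - 6*c + 5) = c*(c - 1)*(c - 5)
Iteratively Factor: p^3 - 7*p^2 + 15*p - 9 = (p - 3)*(p^2 - 4*p + 3) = (p - 3)*(p - 1)*(p - 3)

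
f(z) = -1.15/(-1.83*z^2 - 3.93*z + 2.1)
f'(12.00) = -0.00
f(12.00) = 0.00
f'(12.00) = -0.00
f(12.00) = 0.00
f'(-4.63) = 0.04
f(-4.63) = 0.06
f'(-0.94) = -0.03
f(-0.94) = -0.28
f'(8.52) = -0.00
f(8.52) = 0.01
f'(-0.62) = -0.13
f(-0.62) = -0.30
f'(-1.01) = -0.02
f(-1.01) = -0.27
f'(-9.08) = 0.00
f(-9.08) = 0.01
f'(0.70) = -3.12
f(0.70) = 0.74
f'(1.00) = -0.65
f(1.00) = 0.31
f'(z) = -1.15*(3.66*z + 3.93)/(-1.83*z^2 - 3.93*z + 2.1)^2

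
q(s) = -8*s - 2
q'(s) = -8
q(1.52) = -14.16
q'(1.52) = -8.00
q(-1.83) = 12.64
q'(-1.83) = -8.00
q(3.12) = -26.96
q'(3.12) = -8.00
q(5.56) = -46.48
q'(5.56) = -8.00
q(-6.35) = 48.80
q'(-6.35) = -8.00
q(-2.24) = 15.92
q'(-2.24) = -8.00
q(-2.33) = 16.64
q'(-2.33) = -8.00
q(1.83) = -16.64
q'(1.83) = -8.00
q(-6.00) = 46.00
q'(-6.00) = -8.00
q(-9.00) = 70.00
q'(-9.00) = -8.00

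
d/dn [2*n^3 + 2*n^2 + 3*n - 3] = 6*n^2 + 4*n + 3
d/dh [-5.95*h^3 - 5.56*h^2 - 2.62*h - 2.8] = -17.85*h^2 - 11.12*h - 2.62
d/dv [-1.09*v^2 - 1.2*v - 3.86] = -2.18*v - 1.2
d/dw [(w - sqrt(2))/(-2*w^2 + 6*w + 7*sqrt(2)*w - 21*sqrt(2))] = (-2*w^2 + 6*w + 7*sqrt(2)*w - (w - sqrt(2))*(-4*w + 6 + 7*sqrt(2)) - 21*sqrt(2))/(2*w^2 - 7*sqrt(2)*w - 6*w + 21*sqrt(2))^2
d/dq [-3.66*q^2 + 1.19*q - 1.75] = 1.19 - 7.32*q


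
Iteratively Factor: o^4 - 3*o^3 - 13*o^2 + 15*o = (o - 5)*(o^3 + 2*o^2 - 3*o) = (o - 5)*(o + 3)*(o^2 - o) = (o - 5)*(o - 1)*(o + 3)*(o)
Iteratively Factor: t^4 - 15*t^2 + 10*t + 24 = (t + 4)*(t^3 - 4*t^2 + t + 6) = (t + 1)*(t + 4)*(t^2 - 5*t + 6) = (t - 2)*(t + 1)*(t + 4)*(t - 3)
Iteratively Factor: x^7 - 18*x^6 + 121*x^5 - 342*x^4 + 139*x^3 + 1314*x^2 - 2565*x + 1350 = (x - 5)*(x^6 - 13*x^5 + 56*x^4 - 62*x^3 - 171*x^2 + 459*x - 270) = (x - 5)*(x - 3)*(x^5 - 10*x^4 + 26*x^3 + 16*x^2 - 123*x + 90) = (x - 5)*(x - 3)^2*(x^4 - 7*x^3 + 5*x^2 + 31*x - 30) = (x - 5)*(x - 3)^2*(x + 2)*(x^3 - 9*x^2 + 23*x - 15) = (x - 5)*(x - 3)^2*(x - 1)*(x + 2)*(x^2 - 8*x + 15) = (x - 5)*(x - 3)^3*(x - 1)*(x + 2)*(x - 5)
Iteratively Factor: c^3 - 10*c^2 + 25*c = (c - 5)*(c^2 - 5*c) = c*(c - 5)*(c - 5)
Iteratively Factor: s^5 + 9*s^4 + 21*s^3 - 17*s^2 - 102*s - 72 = (s - 2)*(s^4 + 11*s^3 + 43*s^2 + 69*s + 36) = (s - 2)*(s + 3)*(s^3 + 8*s^2 + 19*s + 12) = (s - 2)*(s + 3)*(s + 4)*(s^2 + 4*s + 3) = (s - 2)*(s + 3)^2*(s + 4)*(s + 1)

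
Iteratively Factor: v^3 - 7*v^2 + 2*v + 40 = (v + 2)*(v^2 - 9*v + 20) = (v - 4)*(v + 2)*(v - 5)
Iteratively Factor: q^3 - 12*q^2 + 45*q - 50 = (q - 5)*(q^2 - 7*q + 10) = (q - 5)^2*(q - 2)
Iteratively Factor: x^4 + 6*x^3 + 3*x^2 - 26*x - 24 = (x + 1)*(x^3 + 5*x^2 - 2*x - 24) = (x + 1)*(x + 4)*(x^2 + x - 6) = (x + 1)*(x + 3)*(x + 4)*(x - 2)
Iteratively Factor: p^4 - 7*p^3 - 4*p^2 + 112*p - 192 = (p + 4)*(p^3 - 11*p^2 + 40*p - 48) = (p - 4)*(p + 4)*(p^2 - 7*p + 12) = (p - 4)*(p - 3)*(p + 4)*(p - 4)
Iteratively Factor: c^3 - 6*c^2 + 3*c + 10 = (c - 5)*(c^2 - c - 2) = (c - 5)*(c - 2)*(c + 1)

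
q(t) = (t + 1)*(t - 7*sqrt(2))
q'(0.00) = -8.90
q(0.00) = -9.90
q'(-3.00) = -14.90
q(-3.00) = 25.80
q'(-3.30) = -15.50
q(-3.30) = 30.36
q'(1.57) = -5.76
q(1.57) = -21.41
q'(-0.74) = -10.38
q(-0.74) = -2.77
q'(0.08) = -8.74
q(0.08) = -10.61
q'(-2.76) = -14.42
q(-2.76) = 22.28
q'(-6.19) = -21.28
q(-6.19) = 83.50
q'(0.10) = -8.70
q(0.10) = -10.78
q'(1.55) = -5.80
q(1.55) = -21.29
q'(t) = 2*t - 7*sqrt(2) + 1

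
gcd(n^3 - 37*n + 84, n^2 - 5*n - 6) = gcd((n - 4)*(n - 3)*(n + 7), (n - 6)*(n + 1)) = 1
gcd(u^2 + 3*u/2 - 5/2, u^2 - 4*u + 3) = u - 1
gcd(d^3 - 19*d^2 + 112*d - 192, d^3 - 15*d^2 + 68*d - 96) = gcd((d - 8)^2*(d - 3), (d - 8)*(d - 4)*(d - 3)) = d^2 - 11*d + 24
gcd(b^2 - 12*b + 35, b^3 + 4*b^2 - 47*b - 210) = b - 7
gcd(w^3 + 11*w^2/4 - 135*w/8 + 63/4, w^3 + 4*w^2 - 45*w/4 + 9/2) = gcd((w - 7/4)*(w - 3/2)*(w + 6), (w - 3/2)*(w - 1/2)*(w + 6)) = w^2 + 9*w/2 - 9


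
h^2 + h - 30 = (h - 5)*(h + 6)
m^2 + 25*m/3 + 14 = (m + 7/3)*(m + 6)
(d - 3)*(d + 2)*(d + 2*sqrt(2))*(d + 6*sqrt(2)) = d^4 - d^3 + 8*sqrt(2)*d^3 - 8*sqrt(2)*d^2 + 18*d^2 - 48*sqrt(2)*d - 24*d - 144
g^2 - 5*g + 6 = (g - 3)*(g - 2)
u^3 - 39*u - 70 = (u - 7)*(u + 2)*(u + 5)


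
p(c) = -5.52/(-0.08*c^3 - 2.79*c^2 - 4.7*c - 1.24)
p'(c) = -5.52*(0.24*c^2 + 5.58*c + 4.7)/(-0.08*c^3 - 2.79*c^2 - 4.7*c - 1.24)^2 = (-1.3248*c^2 - 30.8016*c - 25.944)/(0.08*c^3 + 2.79*c^2 + 4.7*c + 1.24)^2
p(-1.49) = 33.16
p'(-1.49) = 613.98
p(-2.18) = 1.61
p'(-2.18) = 2.98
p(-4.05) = 0.24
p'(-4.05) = 0.15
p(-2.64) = 0.81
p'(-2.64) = 1.00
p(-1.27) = -14.05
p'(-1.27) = 71.51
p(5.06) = 0.05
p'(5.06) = -0.02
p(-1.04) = -7.66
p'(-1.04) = 8.97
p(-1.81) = 3.95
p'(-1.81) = 13.01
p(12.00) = 0.01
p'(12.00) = -0.00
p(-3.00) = 0.55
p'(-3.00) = 0.54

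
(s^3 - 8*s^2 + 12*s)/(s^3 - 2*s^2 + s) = (s^2 - 8*s + 12)/(s^2 - 2*s + 1)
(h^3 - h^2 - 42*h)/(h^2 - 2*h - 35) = h*(h + 6)/(h + 5)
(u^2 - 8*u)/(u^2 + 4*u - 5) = u*(u - 8)/(u^2 + 4*u - 5)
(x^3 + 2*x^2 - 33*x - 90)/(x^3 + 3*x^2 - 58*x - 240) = (x^2 - 3*x - 18)/(x^2 - 2*x - 48)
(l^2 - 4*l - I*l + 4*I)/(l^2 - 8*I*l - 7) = (l - 4)/(l - 7*I)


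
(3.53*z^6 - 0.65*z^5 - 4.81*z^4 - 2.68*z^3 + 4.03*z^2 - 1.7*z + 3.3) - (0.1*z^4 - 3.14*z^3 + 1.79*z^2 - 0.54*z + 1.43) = 3.53*z^6 - 0.65*z^5 - 4.91*z^4 + 0.46*z^3 + 2.24*z^2 - 1.16*z + 1.87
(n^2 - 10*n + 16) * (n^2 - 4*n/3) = n^4 - 34*n^3/3 + 88*n^2/3 - 64*n/3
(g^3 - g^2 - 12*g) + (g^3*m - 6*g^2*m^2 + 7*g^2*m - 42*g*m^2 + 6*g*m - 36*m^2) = g^3*m + g^3 - 6*g^2*m^2 + 7*g^2*m - g^2 - 42*g*m^2 + 6*g*m - 12*g - 36*m^2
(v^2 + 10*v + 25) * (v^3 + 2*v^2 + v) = v^5 + 12*v^4 + 46*v^3 + 60*v^2 + 25*v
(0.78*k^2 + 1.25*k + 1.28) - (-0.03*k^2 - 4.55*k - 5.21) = 0.81*k^2 + 5.8*k + 6.49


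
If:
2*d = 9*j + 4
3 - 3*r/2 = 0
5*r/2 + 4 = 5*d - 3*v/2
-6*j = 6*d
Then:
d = 4/11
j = -4/11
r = 2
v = -158/33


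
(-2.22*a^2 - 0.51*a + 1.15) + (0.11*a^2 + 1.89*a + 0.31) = -2.11*a^2 + 1.38*a + 1.46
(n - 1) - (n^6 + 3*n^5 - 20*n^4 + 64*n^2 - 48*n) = -n^6 - 3*n^5 + 20*n^4 - 64*n^2 + 49*n - 1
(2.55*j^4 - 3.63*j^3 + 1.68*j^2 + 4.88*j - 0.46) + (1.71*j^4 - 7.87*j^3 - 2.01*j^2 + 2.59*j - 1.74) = 4.26*j^4 - 11.5*j^3 - 0.33*j^2 + 7.47*j - 2.2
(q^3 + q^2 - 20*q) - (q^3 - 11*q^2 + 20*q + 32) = 12*q^2 - 40*q - 32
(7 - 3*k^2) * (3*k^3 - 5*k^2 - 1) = -9*k^5 + 15*k^4 + 21*k^3 - 32*k^2 - 7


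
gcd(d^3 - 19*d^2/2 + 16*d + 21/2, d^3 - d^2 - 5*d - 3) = d - 3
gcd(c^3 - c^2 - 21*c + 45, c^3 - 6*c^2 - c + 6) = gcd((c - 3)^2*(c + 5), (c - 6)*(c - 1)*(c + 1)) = 1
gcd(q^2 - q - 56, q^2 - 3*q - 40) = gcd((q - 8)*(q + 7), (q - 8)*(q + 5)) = q - 8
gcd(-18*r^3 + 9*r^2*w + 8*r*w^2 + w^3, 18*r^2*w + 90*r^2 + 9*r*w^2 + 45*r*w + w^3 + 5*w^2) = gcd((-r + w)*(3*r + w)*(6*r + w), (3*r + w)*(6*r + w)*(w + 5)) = 18*r^2 + 9*r*w + w^2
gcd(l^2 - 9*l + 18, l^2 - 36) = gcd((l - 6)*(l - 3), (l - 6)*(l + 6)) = l - 6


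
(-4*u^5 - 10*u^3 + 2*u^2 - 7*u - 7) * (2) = -8*u^5 - 20*u^3 + 4*u^2 - 14*u - 14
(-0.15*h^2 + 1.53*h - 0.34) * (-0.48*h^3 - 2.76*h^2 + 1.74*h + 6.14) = 0.072*h^5 - 0.3204*h^4 - 4.3206*h^3 + 2.6796*h^2 + 8.8026*h - 2.0876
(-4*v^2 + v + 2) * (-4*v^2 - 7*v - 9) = 16*v^4 + 24*v^3 + 21*v^2 - 23*v - 18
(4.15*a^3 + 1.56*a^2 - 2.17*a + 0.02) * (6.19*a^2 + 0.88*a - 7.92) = 25.6885*a^5 + 13.3084*a^4 - 44.9275*a^3 - 14.141*a^2 + 17.204*a - 0.1584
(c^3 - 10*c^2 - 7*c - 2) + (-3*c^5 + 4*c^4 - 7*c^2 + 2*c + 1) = -3*c^5 + 4*c^4 + c^3 - 17*c^2 - 5*c - 1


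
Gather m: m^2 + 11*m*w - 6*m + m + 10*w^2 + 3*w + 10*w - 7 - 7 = m^2 + m*(11*w - 5) + 10*w^2 + 13*w - 14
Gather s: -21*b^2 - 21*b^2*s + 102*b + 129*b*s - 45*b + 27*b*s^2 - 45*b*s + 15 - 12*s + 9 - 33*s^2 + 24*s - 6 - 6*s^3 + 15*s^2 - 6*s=-21*b^2 + 57*b - 6*s^3 + s^2*(27*b - 18) + s*(-21*b^2 + 84*b + 6) + 18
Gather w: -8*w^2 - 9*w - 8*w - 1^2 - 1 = -8*w^2 - 17*w - 2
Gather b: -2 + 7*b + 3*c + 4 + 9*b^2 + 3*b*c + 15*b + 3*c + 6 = 9*b^2 + b*(3*c + 22) + 6*c + 8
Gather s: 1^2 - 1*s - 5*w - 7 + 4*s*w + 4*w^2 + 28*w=s*(4*w - 1) + 4*w^2 + 23*w - 6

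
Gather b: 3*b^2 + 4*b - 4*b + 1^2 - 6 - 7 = 3*b^2 - 12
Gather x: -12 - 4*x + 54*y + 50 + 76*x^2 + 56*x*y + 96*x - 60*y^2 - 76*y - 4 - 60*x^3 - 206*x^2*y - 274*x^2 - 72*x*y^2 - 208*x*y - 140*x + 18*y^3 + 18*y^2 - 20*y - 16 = -60*x^3 + x^2*(-206*y - 198) + x*(-72*y^2 - 152*y - 48) + 18*y^3 - 42*y^2 - 42*y + 18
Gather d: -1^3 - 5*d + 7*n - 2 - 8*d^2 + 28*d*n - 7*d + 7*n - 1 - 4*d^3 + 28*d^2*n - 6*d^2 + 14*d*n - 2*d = -4*d^3 + d^2*(28*n - 14) + d*(42*n - 14) + 14*n - 4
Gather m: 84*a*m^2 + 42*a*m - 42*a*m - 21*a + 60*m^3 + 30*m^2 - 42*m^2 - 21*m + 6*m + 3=-21*a + 60*m^3 + m^2*(84*a - 12) - 15*m + 3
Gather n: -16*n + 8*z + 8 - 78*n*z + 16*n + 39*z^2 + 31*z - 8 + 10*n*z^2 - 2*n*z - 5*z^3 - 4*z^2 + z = n*(10*z^2 - 80*z) - 5*z^3 + 35*z^2 + 40*z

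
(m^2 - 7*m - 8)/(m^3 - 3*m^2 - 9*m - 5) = (m - 8)/(m^2 - 4*m - 5)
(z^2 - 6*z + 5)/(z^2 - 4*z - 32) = (-z^2 + 6*z - 5)/(-z^2 + 4*z + 32)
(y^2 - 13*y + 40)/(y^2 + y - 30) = (y - 8)/(y + 6)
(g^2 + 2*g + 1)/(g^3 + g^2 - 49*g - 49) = (g + 1)/(g^2 - 49)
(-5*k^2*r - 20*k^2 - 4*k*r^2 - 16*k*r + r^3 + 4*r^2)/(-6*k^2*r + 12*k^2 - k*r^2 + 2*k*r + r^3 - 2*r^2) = (5*k^2*r + 20*k^2 + 4*k*r^2 + 16*k*r - r^3 - 4*r^2)/(6*k^2*r - 12*k^2 + k*r^2 - 2*k*r - r^3 + 2*r^2)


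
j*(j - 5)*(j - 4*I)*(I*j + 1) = I*j^4 + 5*j^3 - 5*I*j^3 - 25*j^2 - 4*I*j^2 + 20*I*j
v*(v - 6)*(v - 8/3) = v^3 - 26*v^2/3 + 16*v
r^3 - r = r*(r - 1)*(r + 1)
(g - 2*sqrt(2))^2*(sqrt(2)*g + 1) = sqrt(2)*g^3 - 7*g^2 + 4*sqrt(2)*g + 8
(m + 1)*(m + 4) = m^2 + 5*m + 4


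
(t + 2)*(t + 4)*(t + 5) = t^3 + 11*t^2 + 38*t + 40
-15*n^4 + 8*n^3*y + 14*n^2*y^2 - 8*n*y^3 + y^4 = (-5*n + y)*(-3*n + y)*(-n + y)*(n + y)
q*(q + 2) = q^2 + 2*q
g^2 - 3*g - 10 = (g - 5)*(g + 2)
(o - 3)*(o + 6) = o^2 + 3*o - 18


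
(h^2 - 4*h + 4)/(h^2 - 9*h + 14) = (h - 2)/(h - 7)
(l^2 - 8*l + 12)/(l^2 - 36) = (l - 2)/(l + 6)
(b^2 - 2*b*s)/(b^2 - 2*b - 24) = b*(-b + 2*s)/(-b^2 + 2*b + 24)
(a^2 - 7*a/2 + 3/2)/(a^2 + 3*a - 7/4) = 2*(a - 3)/(2*a + 7)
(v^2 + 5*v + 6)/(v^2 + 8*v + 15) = (v + 2)/(v + 5)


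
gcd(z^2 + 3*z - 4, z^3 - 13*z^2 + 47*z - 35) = z - 1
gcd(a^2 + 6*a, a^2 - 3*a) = a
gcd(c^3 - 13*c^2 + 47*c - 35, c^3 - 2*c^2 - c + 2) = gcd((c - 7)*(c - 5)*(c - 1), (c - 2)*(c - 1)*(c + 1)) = c - 1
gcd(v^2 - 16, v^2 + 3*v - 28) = v - 4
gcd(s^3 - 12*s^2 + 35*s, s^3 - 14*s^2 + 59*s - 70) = s^2 - 12*s + 35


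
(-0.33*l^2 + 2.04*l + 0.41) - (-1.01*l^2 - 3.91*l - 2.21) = 0.68*l^2 + 5.95*l + 2.62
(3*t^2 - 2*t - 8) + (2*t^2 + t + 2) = 5*t^2 - t - 6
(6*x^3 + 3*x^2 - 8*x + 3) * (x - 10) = 6*x^4 - 57*x^3 - 38*x^2 + 83*x - 30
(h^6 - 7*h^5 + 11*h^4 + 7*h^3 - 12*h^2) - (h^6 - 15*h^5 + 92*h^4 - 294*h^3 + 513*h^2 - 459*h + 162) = 8*h^5 - 81*h^4 + 301*h^3 - 525*h^2 + 459*h - 162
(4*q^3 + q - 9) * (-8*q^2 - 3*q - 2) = -32*q^5 - 12*q^4 - 16*q^3 + 69*q^2 + 25*q + 18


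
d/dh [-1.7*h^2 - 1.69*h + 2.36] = -3.4*h - 1.69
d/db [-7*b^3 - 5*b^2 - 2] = b*(-21*b - 10)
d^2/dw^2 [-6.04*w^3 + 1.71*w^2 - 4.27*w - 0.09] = 3.42 - 36.24*w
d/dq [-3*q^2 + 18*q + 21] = 18 - 6*q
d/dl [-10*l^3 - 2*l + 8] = -30*l^2 - 2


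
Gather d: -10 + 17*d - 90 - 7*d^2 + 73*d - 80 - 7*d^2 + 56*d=-14*d^2 + 146*d - 180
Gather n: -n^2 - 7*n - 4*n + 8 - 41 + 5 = -n^2 - 11*n - 28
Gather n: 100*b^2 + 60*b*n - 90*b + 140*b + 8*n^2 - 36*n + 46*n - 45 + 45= 100*b^2 + 50*b + 8*n^2 + n*(60*b + 10)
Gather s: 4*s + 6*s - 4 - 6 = 10*s - 10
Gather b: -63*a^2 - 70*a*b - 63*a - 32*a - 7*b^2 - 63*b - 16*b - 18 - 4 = -63*a^2 - 95*a - 7*b^2 + b*(-70*a - 79) - 22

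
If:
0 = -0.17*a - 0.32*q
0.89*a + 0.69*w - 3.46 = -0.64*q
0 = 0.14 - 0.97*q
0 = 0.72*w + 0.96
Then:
No Solution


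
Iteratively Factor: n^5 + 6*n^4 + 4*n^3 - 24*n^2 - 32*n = (n + 4)*(n^4 + 2*n^3 - 4*n^2 - 8*n) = (n - 2)*(n + 4)*(n^3 + 4*n^2 + 4*n) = (n - 2)*(n + 2)*(n + 4)*(n^2 + 2*n) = n*(n - 2)*(n + 2)*(n + 4)*(n + 2)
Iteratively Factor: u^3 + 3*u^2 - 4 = (u + 2)*(u^2 + u - 2) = (u - 1)*(u + 2)*(u + 2)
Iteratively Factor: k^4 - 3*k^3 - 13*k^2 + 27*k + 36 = (k + 1)*(k^3 - 4*k^2 - 9*k + 36) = (k - 4)*(k + 1)*(k^2 - 9) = (k - 4)*(k + 1)*(k + 3)*(k - 3)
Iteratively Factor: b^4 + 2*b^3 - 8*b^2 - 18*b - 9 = (b + 3)*(b^3 - b^2 - 5*b - 3) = (b + 1)*(b + 3)*(b^2 - 2*b - 3) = (b + 1)^2*(b + 3)*(b - 3)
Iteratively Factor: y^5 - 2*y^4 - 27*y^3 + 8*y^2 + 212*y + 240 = (y - 4)*(y^4 + 2*y^3 - 19*y^2 - 68*y - 60) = (y - 4)*(y + 3)*(y^3 - y^2 - 16*y - 20) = (y - 4)*(y + 2)*(y + 3)*(y^2 - 3*y - 10) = (y - 4)*(y + 2)^2*(y + 3)*(y - 5)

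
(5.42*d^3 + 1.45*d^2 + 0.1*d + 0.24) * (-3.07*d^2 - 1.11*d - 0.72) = -16.6394*d^5 - 10.4677*d^4 - 5.8189*d^3 - 1.8918*d^2 - 0.3384*d - 0.1728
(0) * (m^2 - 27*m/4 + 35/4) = 0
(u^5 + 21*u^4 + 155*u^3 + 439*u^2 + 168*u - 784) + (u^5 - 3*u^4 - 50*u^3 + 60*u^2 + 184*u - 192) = 2*u^5 + 18*u^4 + 105*u^3 + 499*u^2 + 352*u - 976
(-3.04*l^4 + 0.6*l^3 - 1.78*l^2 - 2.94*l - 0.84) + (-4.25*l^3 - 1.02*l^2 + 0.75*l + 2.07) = -3.04*l^4 - 3.65*l^3 - 2.8*l^2 - 2.19*l + 1.23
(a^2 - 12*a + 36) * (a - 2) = a^3 - 14*a^2 + 60*a - 72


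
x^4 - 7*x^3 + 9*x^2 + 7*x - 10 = (x - 5)*(x - 2)*(x - 1)*(x + 1)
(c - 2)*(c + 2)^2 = c^3 + 2*c^2 - 4*c - 8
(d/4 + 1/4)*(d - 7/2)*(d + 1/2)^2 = d^4/4 - 3*d^3/8 - 23*d^2/16 - 33*d/32 - 7/32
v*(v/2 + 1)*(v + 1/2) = v^3/2 + 5*v^2/4 + v/2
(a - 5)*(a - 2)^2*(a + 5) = a^4 - 4*a^3 - 21*a^2 + 100*a - 100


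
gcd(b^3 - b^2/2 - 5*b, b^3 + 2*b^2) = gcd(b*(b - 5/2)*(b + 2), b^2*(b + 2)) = b^2 + 2*b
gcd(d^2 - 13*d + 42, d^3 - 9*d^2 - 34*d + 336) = d - 7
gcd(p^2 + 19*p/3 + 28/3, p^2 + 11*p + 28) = p + 4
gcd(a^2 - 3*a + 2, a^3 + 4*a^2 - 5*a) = a - 1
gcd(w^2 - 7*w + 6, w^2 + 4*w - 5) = w - 1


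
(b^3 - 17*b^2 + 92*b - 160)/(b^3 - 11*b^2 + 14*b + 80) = (b - 4)/(b + 2)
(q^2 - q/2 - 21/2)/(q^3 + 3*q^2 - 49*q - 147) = (q - 7/2)/(q^2 - 49)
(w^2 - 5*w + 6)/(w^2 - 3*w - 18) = (-w^2 + 5*w - 6)/(-w^2 + 3*w + 18)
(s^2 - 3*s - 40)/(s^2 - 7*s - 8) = (s + 5)/(s + 1)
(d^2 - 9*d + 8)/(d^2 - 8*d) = (d - 1)/d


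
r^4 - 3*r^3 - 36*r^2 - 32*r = r*(r - 8)*(r + 1)*(r + 4)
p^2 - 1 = (p - 1)*(p + 1)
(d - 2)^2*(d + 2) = d^3 - 2*d^2 - 4*d + 8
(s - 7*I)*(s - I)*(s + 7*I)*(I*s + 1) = I*s^4 + 2*s^3 + 48*I*s^2 + 98*s - 49*I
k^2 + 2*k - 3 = (k - 1)*(k + 3)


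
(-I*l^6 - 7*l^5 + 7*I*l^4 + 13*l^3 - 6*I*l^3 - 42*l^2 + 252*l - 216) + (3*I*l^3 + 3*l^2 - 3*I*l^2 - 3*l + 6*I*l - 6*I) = -I*l^6 - 7*l^5 + 7*I*l^4 + 13*l^3 - 3*I*l^3 - 39*l^2 - 3*I*l^2 + 249*l + 6*I*l - 216 - 6*I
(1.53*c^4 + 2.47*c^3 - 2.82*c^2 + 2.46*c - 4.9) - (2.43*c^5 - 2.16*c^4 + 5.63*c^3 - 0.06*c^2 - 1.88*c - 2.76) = -2.43*c^5 + 3.69*c^4 - 3.16*c^3 - 2.76*c^2 + 4.34*c - 2.14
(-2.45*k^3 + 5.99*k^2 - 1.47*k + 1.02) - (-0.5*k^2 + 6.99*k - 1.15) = -2.45*k^3 + 6.49*k^2 - 8.46*k + 2.17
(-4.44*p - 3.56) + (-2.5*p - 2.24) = -6.94*p - 5.8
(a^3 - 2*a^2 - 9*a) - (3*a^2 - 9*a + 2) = a^3 - 5*a^2 - 2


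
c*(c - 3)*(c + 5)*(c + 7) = c^4 + 9*c^3 - c^2 - 105*c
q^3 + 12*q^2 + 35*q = q*(q + 5)*(q + 7)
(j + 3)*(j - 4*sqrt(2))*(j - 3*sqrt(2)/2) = j^3 - 11*sqrt(2)*j^2/2 + 3*j^2 - 33*sqrt(2)*j/2 + 12*j + 36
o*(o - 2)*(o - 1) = o^3 - 3*o^2 + 2*o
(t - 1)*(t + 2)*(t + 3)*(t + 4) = t^4 + 8*t^3 + 17*t^2 - 2*t - 24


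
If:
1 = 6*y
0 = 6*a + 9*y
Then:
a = -1/4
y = 1/6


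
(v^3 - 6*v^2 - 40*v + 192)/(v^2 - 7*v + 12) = (v^2 - 2*v - 48)/(v - 3)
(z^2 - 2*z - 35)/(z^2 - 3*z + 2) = (z^2 - 2*z - 35)/(z^2 - 3*z + 2)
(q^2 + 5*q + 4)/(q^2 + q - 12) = (q + 1)/(q - 3)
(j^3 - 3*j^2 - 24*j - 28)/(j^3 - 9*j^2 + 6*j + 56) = (j + 2)/(j - 4)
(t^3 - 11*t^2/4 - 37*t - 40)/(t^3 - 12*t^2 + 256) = (t + 5/4)/(t - 8)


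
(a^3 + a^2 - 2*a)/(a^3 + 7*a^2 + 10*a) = (a - 1)/(a + 5)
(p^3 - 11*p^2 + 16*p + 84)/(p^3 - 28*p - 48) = (p - 7)/(p + 4)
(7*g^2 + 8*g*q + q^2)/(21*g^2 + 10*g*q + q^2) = (g + q)/(3*g + q)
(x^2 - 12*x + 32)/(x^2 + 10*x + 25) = (x^2 - 12*x + 32)/(x^2 + 10*x + 25)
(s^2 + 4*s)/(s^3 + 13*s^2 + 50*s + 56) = s/(s^2 + 9*s + 14)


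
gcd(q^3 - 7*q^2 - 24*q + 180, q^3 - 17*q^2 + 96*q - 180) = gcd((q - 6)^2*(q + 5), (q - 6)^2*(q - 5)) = q^2 - 12*q + 36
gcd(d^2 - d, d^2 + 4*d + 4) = 1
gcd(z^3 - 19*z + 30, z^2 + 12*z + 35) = z + 5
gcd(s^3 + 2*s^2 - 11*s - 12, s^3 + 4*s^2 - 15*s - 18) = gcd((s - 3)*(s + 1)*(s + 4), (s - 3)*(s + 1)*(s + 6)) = s^2 - 2*s - 3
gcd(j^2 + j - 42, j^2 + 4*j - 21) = j + 7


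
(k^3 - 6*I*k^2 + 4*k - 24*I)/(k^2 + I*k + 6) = (k^2 - 4*I*k + 12)/(k + 3*I)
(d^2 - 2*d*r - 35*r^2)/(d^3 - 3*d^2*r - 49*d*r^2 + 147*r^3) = (-d - 5*r)/(-d^2 - 4*d*r + 21*r^2)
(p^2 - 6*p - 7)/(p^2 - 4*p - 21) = (p + 1)/(p + 3)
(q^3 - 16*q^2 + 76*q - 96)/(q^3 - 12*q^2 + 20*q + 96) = (q - 2)/(q + 2)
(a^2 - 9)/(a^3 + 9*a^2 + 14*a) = (a^2 - 9)/(a*(a^2 + 9*a + 14))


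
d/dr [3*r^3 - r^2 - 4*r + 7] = 9*r^2 - 2*r - 4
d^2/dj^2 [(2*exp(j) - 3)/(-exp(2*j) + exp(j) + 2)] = (-2*exp(4*j) + 10*exp(3*j) - 33*exp(2*j) + 31*exp(j) - 14)*exp(j)/(exp(6*j) - 3*exp(5*j) - 3*exp(4*j) + 11*exp(3*j) + 6*exp(2*j) - 12*exp(j) - 8)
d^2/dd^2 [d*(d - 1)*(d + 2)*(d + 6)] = 12*d^2 + 42*d + 8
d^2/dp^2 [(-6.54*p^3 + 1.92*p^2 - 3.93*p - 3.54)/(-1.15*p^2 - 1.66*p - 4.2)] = (-1.4210854715202e-14*p^4 - 9.407742*p^3 + 357.31278*p^2 + 618.84936*p - 137.224272)/(1.520875*p^6 + 6.58605*p^5 + 26.17032*p^4 + 52.681096*p^3 + 95.57856*p^2 + 87.8472*p + 74.088)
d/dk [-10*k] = -10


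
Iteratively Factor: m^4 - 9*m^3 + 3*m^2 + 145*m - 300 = (m - 3)*(m^3 - 6*m^2 - 15*m + 100) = (m - 5)*(m - 3)*(m^2 - m - 20) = (m - 5)*(m - 3)*(m + 4)*(m - 5)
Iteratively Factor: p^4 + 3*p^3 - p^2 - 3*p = (p)*(p^3 + 3*p^2 - p - 3) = p*(p - 1)*(p^2 + 4*p + 3) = p*(p - 1)*(p + 3)*(p + 1)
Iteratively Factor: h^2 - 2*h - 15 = (h + 3)*(h - 5)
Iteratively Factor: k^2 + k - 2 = (k + 2)*(k - 1)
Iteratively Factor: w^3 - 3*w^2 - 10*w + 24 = (w - 2)*(w^2 - w - 12) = (w - 4)*(w - 2)*(w + 3)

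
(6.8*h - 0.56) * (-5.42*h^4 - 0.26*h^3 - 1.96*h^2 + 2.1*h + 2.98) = -36.856*h^5 + 1.2672*h^4 - 13.1824*h^3 + 15.3776*h^2 + 19.088*h - 1.6688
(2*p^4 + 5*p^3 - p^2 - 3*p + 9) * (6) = 12*p^4 + 30*p^3 - 6*p^2 - 18*p + 54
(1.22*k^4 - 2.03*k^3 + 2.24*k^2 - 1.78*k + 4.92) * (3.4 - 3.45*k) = -4.209*k^5 + 11.1515*k^4 - 14.63*k^3 + 13.757*k^2 - 23.026*k + 16.728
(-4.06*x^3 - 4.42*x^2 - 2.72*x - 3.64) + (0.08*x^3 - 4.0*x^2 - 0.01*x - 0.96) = -3.98*x^3 - 8.42*x^2 - 2.73*x - 4.6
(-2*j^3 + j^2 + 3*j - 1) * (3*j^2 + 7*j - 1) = -6*j^5 - 11*j^4 + 18*j^3 + 17*j^2 - 10*j + 1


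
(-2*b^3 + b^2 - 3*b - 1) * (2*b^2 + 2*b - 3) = -4*b^5 - 2*b^4 + 2*b^3 - 11*b^2 + 7*b + 3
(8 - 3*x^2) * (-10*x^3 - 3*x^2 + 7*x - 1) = 30*x^5 + 9*x^4 - 101*x^3 - 21*x^2 + 56*x - 8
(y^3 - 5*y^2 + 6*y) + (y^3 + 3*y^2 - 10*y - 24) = 2*y^3 - 2*y^2 - 4*y - 24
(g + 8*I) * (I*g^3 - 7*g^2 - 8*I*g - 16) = I*g^4 - 15*g^3 - 64*I*g^2 + 48*g - 128*I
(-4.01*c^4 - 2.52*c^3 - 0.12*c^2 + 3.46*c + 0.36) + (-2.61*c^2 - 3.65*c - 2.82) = -4.01*c^4 - 2.52*c^3 - 2.73*c^2 - 0.19*c - 2.46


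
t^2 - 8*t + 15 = (t - 5)*(t - 3)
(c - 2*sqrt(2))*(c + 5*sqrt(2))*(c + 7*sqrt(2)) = c^3 + 10*sqrt(2)*c^2 + 22*c - 140*sqrt(2)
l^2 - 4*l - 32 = (l - 8)*(l + 4)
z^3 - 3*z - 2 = (z - 2)*(z + 1)^2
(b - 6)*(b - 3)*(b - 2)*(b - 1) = b^4 - 12*b^3 + 47*b^2 - 72*b + 36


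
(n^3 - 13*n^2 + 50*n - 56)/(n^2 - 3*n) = (n^3 - 13*n^2 + 50*n - 56)/(n*(n - 3))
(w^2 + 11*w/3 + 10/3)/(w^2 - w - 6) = (w + 5/3)/(w - 3)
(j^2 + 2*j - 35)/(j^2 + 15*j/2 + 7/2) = 2*(j - 5)/(2*j + 1)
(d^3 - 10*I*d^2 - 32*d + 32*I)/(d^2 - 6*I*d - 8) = d - 4*I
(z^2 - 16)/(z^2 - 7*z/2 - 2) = 2*(z + 4)/(2*z + 1)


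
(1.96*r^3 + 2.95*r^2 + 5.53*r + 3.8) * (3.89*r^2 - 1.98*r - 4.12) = 7.6244*r^5 + 7.5947*r^4 + 7.5955*r^3 - 8.3214*r^2 - 30.3076*r - 15.656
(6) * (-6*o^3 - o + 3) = -36*o^3 - 6*o + 18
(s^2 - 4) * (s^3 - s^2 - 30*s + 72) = s^5 - s^4 - 34*s^3 + 76*s^2 + 120*s - 288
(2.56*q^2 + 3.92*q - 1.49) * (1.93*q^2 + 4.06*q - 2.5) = 4.9408*q^4 + 17.9592*q^3 + 6.6395*q^2 - 15.8494*q + 3.725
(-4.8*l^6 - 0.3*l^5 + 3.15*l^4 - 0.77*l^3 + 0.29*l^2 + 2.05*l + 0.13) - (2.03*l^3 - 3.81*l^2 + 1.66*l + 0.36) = -4.8*l^6 - 0.3*l^5 + 3.15*l^4 - 2.8*l^3 + 4.1*l^2 + 0.39*l - 0.23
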